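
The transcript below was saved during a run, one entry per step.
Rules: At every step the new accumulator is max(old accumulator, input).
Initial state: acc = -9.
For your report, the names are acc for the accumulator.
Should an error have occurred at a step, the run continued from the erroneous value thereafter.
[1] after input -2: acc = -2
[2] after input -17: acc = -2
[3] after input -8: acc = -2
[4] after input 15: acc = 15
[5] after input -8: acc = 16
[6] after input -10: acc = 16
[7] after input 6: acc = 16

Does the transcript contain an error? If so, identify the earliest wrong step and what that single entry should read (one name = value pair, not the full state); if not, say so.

Recomputing the run from the initial state:
step 1: acc = -2
step 2: acc = -2
step 3: acc = -2
step 4: acc = 15
step 5: acc = 15
step 6: acc = 15
step 7: acc = 15
The first disagreement with the transcript is at step 5, where the value should be acc = 15.

step 5, acc = 15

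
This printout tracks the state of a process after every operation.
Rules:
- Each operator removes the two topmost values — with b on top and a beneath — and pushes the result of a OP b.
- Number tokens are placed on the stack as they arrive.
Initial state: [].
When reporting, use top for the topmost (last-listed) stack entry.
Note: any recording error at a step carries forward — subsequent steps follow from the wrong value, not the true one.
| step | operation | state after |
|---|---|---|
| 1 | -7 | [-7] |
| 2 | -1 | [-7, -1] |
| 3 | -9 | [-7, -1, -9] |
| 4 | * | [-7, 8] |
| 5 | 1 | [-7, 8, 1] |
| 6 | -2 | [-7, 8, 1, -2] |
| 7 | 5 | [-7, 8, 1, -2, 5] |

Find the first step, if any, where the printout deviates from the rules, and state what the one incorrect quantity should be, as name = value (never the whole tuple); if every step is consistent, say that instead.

step 4, top = 9

step 1: push -7: top = -7 -> verified
step 2: push -1: top = -1 -> no discrepancy
step 3: push -9: top = -9 -> consistent with the printout
step 4: -1 * -9 = 9 -> the entry is off here
Step 4 is the first one off; corrected, top = 9.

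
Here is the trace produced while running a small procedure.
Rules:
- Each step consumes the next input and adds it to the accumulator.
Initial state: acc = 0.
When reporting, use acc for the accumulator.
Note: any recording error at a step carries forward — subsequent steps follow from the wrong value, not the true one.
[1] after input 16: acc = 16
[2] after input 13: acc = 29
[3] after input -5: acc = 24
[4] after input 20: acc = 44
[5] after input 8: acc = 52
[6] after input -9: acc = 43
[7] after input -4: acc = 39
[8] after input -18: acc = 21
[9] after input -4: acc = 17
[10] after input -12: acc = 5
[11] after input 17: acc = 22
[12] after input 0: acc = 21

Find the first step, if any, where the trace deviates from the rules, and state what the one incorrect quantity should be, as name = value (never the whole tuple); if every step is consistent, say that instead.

1. acc = 0 + 16 = 16 (in agreement)
2. acc = 16 + 13 = 29 (consistent with the trace)
3. acc = 29 + -5 = 24 (verified)
4. acc = 24 + 20 = 44 (no discrepancy)
5. acc = 44 + 8 = 52 (no discrepancy)
6. acc = 52 + -9 = 43 (in agreement)
7. acc = 43 + -4 = 39 (confirmed correct)
8. acc = 39 + -18 = 21 (in agreement)
9. acc = 21 + -4 = 17 (verified)
10. acc = 17 + -12 = 5 (same as recorded)
11. acc = 5 + 17 = 22 (confirmed correct)
12. acc = 22 + 0 = 22 (the entry is off here)
First deviation found at step 12; the corrected entry is acc = 22.

step 12, acc = 22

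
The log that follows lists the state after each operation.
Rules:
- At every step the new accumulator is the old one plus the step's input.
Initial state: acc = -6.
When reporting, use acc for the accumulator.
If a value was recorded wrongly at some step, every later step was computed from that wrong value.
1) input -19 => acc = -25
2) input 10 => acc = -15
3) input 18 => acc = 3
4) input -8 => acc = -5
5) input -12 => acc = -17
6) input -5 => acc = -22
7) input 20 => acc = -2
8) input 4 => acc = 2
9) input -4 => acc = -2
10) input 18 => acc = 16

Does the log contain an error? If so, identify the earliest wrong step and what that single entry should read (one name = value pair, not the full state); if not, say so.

Step 1: acc = -6 + -19 = -25 — same as recorded.
Step 2: acc = -25 + 10 = -15 — no discrepancy.
Step 3: acc = -15 + 18 = 3 — consistent with the log.
Step 4: acc = 3 + -8 = -5 — same as recorded.
Step 5: acc = -5 + -12 = -17 — confirmed correct.
Step 6: acc = -17 + -5 = -22 — agrees with the log.
Step 7: acc = -22 + 20 = -2 — consistent with the log.
Step 8: acc = -2 + 4 = 2 — no discrepancy.
Step 9: acc = 2 + -4 = -2 — confirmed correct.
Step 10: acc = -2 + 18 = 16 — matches.
All steps check out; nothing to correct.

no error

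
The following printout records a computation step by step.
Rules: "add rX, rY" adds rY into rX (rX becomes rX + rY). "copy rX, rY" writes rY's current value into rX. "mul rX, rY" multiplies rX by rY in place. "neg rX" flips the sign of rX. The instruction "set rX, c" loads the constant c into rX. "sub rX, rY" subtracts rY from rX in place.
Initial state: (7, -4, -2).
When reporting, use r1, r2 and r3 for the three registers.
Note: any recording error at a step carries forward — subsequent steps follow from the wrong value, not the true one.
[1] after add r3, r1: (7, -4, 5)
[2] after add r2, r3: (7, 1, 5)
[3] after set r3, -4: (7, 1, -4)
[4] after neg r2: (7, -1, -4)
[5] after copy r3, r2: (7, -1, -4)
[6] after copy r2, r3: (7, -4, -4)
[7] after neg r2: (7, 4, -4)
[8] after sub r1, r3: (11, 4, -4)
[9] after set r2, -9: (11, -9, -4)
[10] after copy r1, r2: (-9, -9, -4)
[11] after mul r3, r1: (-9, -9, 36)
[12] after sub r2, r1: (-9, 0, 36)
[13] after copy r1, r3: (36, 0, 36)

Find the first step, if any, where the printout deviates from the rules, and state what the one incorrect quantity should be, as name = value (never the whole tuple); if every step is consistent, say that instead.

Recomputing the run from the initial state:
step 1: r1 = 7, r2 = -4, r3 = 5
step 2: r1 = 7, r2 = 1, r3 = 5
step 3: r1 = 7, r2 = 1, r3 = -4
step 4: r1 = 7, r2 = -1, r3 = -4
step 5: r1 = 7, r2 = -1, r3 = -1
step 6: r1 = 7, r2 = -1, r3 = -1
step 7: r1 = 7, r2 = 1, r3 = -1
step 8: r1 = 8, r2 = 1, r3 = -1
step 9: r1 = 8, r2 = -9, r3 = -1
step 10: r1 = -9, r2 = -9, r3 = -1
step 11: r1 = -9, r2 = -9, r3 = 9
step 12: r1 = -9, r2 = 0, r3 = 9
step 13: r1 = 9, r2 = 0, r3 = 9
The first disagreement with the printout is at step 5, where the value should be r3 = -1.

step 5, r3 = -1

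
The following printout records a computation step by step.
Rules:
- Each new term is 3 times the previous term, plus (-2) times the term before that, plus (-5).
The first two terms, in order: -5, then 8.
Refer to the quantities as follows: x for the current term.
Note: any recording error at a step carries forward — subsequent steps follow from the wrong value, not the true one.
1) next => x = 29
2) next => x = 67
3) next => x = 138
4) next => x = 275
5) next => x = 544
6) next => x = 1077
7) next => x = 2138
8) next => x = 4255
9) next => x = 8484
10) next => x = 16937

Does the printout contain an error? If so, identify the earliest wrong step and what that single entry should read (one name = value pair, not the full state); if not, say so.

Recomputing the run from the initial state:
step 1: x = 29
step 2: x = 66
step 3: x = 135
step 4: x = 268
step 5: x = 529
step 6: x = 1046
step 7: x = 2075
step 8: x = 4128
step 9: x = 8229
step 10: x = 16426
The first disagreement with the printout is at step 2, where the value should be x = 66.

step 2, x = 66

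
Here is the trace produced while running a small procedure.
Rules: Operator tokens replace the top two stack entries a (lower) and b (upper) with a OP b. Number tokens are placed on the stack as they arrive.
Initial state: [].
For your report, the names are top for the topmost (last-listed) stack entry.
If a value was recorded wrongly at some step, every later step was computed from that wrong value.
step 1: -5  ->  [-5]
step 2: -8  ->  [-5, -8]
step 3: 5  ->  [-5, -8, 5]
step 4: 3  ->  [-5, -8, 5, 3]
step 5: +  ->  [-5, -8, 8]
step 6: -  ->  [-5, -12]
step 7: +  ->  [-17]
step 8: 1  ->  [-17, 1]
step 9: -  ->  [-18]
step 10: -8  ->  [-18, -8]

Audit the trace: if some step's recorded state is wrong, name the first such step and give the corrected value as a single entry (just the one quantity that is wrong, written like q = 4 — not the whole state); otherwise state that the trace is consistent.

step 6, top = -16

step 1: push -5: top = -5 -> confirmed correct
step 2: push -8: top = -8 -> verified
step 3: push 5: top = 5 -> matches
step 4: push 3: top = 3 -> consistent with the trace
step 5: 5 + 3 = 8 -> verified
step 6: -8 - 8 = -16 -> the trace disagrees here
Step 6 is the first one off; corrected, top = -16.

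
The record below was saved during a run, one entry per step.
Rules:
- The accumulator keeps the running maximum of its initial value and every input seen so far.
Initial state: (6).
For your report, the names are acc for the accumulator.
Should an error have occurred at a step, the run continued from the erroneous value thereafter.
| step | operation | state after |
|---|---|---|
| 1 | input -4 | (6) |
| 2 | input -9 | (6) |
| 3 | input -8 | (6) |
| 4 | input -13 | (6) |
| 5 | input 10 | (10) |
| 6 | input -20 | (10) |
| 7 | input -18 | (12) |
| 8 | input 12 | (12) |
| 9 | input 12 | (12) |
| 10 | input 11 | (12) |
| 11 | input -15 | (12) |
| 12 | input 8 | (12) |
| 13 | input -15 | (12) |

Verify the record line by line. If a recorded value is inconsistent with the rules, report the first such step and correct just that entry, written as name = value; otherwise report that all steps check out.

Step 1: acc = max(6, -4) = 6 — matches.
Step 2: acc = max(6, -9) = 6 — confirmed correct.
Step 3: acc = max(6, -8) = 6 — exactly as logged.
Step 4: acc = max(6, -13) = 6 — no discrepancy.
Step 5: acc = max(6, 10) = 10 — checks out.
Step 6: acc = max(10, -20) = 10 — exactly as logged.
Step 7: acc = max(10, -18) = 10 — this is not what the record shows.
First incorrect step: 7; the correct value is acc = 10.

step 7, acc = 10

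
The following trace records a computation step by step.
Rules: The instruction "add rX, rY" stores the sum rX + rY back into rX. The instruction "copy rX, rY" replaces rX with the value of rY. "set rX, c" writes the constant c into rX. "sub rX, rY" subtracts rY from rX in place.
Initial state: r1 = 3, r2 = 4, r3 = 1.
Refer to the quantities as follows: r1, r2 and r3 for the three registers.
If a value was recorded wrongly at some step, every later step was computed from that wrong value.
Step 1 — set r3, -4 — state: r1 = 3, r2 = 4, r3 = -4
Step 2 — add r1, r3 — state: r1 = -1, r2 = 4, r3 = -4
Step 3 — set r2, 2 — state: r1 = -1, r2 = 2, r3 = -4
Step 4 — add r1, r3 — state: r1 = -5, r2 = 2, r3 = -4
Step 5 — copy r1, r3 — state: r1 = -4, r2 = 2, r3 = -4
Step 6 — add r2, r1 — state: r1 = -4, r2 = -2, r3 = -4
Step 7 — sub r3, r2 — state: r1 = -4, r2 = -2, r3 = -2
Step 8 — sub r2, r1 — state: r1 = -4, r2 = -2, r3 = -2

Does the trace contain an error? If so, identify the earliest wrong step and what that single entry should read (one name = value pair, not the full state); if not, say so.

step 8, r2 = 2

Step 1: r3 = -4 — exactly as logged.
Step 2: r1 = 3 + -4 = -1 — exactly as logged.
Step 3: r2 = 2 — in agreement.
Step 4: r1 = -1 + -4 = -5 — exactly as logged.
Step 5: r1 = -4 — consistent with the trace.
Step 6: r2 = 2 + -4 = -2 — verified.
Step 7: r3 = -4 - -2 = -2 — confirmed correct.
Step 8: r2 = -2 - -4 = 2 — the trace has a different value.
So the first discrepancy is step 8, where the right value is r2 = 2.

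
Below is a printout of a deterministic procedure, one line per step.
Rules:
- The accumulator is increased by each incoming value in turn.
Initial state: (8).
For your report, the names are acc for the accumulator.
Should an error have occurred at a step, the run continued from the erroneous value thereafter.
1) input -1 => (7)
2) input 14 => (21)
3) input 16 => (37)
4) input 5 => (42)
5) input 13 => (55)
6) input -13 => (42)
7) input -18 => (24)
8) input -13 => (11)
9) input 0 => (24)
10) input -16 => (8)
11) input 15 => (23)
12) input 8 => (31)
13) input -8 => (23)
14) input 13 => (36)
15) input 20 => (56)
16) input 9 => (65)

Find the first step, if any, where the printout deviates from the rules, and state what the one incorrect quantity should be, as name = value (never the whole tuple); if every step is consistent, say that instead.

step 9, acc = 11

Step 1: acc = 8 + -1 = 7 — agrees with the printout.
Step 2: acc = 7 + 14 = 21 — confirmed correct.
Step 3: acc = 21 + 16 = 37 — in agreement.
Step 4: acc = 37 + 5 = 42 — no discrepancy.
Step 5: acc = 42 + 13 = 55 — no discrepancy.
Step 6: acc = 55 + -13 = 42 — no discrepancy.
Step 7: acc = 42 + -18 = 24 — confirmed correct.
Step 8: acc = 24 + -13 = 11 — consistent with the printout.
Step 9: acc = 11 + 0 = 11 — the recorded entry deviates here.
That makes step 9 the first incorrect line — acc = 11 is what it should show.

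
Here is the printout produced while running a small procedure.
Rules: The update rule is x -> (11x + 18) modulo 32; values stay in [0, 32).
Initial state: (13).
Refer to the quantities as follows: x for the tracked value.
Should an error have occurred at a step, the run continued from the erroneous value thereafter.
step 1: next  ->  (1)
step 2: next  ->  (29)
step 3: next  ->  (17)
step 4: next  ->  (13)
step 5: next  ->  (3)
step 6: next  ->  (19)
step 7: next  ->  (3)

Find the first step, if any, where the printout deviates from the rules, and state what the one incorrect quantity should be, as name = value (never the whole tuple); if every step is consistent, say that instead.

Step 1: x = (11*13 + 18) mod 32 = 1 — agrees with the printout.
Step 2: x = (11*1 + 18) mod 32 = 29 — checks out.
Step 3: x = (11*29 + 18) mod 32 = 17 — verified.
Step 4: x = (11*17 + 18) mod 32 = 13 — in agreement.
Step 5: x = (11*13 + 18) mod 32 = 1 — first mismatch against the printout.
The audit stops at step 5: the recorded entry is wrong and should be x = 1.

step 5, x = 1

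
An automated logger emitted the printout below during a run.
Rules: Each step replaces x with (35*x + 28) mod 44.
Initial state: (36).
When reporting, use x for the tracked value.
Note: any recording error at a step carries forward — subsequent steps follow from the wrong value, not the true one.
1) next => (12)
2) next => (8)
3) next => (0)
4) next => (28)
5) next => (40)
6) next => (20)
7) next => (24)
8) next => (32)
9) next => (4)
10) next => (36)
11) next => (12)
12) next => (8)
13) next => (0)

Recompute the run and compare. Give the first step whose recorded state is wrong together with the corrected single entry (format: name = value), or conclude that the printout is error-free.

Step 1: x = (35*36 + 28) mod 44 = 12 — exactly as logged.
Step 2: x = (35*12 + 28) mod 44 = 8 — no discrepancy.
Step 3: x = (35*8 + 28) mod 44 = 0 — no discrepancy.
Step 4: x = (35*0 + 28) mod 44 = 28 — confirmed correct.
Step 5: x = (35*28 + 28) mod 44 = 40 — in agreement.
Step 6: x = (35*40 + 28) mod 44 = 20 — exactly as logged.
Step 7: x = (35*20 + 28) mod 44 = 24 — in agreement.
Step 8: x = (35*24 + 28) mod 44 = 32 — same as recorded.
Step 9: x = (35*32 + 28) mod 44 = 4 — agrees with the printout.
Step 10: x = (35*4 + 28) mod 44 = 36 — checks out.
Step 11: x = (35*36 + 28) mod 44 = 12 — matches.
Step 12: x = (35*12 + 28) mod 44 = 8 — verified.
Step 13: x = (35*8 + 28) mod 44 = 0 — consistent with the printout.
Every step is consistent.

no error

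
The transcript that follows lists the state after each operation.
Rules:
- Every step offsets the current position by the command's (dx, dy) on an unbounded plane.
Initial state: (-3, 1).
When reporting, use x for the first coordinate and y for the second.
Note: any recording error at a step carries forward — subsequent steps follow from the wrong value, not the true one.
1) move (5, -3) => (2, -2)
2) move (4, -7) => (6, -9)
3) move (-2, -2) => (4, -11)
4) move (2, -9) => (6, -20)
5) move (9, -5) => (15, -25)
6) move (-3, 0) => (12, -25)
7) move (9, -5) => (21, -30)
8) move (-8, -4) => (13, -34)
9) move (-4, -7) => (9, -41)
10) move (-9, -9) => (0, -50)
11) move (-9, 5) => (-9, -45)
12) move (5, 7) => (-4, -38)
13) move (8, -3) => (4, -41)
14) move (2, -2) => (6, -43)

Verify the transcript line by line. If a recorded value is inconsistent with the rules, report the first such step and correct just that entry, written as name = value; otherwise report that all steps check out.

Step 1: x = -3 + (5) = 2, y = 1 + (-3) = -2 — no discrepancy.
Step 2: x = 2 + (4) = 6, y = -2 + (-7) = -9 — no discrepancy.
Step 3: x = 6 + (-2) = 4, y = -9 + (-2) = -11 — same as recorded.
Step 4: x = 4 + (2) = 6, y = -11 + (-9) = -20 — verified.
Step 5: x = 6 + (9) = 15, y = -20 + (-5) = -25 — no discrepancy.
Step 6: x = 15 + (-3) = 12, y = -25 + (0) = -25 — confirmed correct.
Step 7: x = 12 + (9) = 21, y = -25 + (-5) = -30 — in agreement.
Step 8: x = 21 + (-8) = 13, y = -30 + (-4) = -34 — no discrepancy.
Step 9: x = 13 + (-4) = 9, y = -34 + (-7) = -41 — matches.
Step 10: x = 9 + (-9) = 0, y = -41 + (-9) = -50 — confirmed correct.
Step 11: x = 0 + (-9) = -9, y = -50 + (5) = -45 — agrees with the transcript.
Step 12: x = -9 + (5) = -4, y = -45 + (7) = -38 — in agreement.
Step 13: x = -4 + (8) = 4, y = -38 + (-3) = -41 — agrees with the transcript.
Step 14: x = 4 + (2) = 6, y = -41 + (-2) = -43 — consistent with the transcript.
Each recorded entry agrees with the recomputation.

no error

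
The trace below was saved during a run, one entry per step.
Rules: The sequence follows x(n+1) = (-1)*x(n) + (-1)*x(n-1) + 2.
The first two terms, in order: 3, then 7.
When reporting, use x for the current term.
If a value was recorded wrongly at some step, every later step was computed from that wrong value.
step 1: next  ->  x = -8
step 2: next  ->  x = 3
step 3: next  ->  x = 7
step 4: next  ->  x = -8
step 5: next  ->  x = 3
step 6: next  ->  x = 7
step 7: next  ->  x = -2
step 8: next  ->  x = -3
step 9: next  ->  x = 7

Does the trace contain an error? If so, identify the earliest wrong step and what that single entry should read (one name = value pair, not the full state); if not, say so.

step 7, x = -8

Recomputing the run from the initial state:
step 1: x = -8
step 2: x = 3
step 3: x = 7
step 4: x = -8
step 5: x = 3
step 6: x = 7
step 7: x = -8
step 8: x = 3
step 9: x = 7
The first disagreement with the trace is at step 7, where the value should be x = -8.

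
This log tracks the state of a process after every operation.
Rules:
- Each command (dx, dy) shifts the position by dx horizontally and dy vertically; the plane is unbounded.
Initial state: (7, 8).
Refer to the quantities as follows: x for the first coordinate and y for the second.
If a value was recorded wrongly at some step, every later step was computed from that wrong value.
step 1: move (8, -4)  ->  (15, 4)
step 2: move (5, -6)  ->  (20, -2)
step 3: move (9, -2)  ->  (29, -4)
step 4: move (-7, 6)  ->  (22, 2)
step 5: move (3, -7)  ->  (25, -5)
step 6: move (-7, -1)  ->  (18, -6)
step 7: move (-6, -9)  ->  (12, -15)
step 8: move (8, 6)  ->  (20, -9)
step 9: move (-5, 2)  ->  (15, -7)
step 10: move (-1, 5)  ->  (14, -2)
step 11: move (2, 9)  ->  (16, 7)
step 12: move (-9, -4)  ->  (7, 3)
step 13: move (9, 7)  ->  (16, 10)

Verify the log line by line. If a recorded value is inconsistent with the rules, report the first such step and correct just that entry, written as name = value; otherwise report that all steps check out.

no error

Recomputing the run from the initial state:
step 1: x = 15, y = 4
step 2: x = 20, y = -2
step 3: x = 29, y = -4
step 4: x = 22, y = 2
step 5: x = 25, y = -5
step 6: x = 18, y = -6
step 7: x = 12, y = -15
step 8: x = 20, y = -9
step 9: x = 15, y = -7
step 10: x = 14, y = -2
step 11: x = 16, y = 7
step 12: x = 7, y = 3
step 13: x = 16, y = 10
This matches the log at every step.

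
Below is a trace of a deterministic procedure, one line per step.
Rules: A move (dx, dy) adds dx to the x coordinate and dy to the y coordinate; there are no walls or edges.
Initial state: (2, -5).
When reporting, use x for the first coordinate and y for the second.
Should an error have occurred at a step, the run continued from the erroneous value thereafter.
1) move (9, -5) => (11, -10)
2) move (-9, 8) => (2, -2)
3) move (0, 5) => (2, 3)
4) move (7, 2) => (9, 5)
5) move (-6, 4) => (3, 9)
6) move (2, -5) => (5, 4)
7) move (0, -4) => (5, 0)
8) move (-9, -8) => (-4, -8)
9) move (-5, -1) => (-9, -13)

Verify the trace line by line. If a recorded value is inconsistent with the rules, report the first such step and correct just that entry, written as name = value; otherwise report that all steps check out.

step 9, y = -9

Recomputing the run from the initial state:
step 1: x = 11, y = -10
step 2: x = 2, y = -2
step 3: x = 2, y = 3
step 4: x = 9, y = 5
step 5: x = 3, y = 9
step 6: x = 5, y = 4
step 7: x = 5, y = 0
step 8: x = -4, y = -8
step 9: x = -9, y = -9
The first disagreement with the trace is at step 9, where the value should be y = -9.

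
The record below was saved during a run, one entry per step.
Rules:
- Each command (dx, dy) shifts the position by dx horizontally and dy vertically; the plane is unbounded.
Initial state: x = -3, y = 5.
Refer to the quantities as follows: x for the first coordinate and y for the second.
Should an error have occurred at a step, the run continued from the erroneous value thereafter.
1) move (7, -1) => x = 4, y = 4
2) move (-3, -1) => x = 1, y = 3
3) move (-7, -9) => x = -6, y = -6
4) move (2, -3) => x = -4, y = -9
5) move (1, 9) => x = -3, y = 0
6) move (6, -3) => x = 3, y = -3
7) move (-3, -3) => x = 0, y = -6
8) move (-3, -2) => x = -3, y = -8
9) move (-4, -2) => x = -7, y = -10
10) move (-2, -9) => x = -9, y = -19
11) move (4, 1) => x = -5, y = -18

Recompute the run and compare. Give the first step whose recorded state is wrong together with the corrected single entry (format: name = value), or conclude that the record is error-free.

Recomputing the run from the initial state:
step 1: x = 4, y = 4
step 2: x = 1, y = 3
step 3: x = -6, y = -6
step 4: x = -4, y = -9
step 5: x = -3, y = 0
step 6: x = 3, y = -3
step 7: x = 0, y = -6
step 8: x = -3, y = -8
step 9: x = -7, y = -10
step 10: x = -9, y = -19
step 11: x = -5, y = -18
This matches the record at every step.

no error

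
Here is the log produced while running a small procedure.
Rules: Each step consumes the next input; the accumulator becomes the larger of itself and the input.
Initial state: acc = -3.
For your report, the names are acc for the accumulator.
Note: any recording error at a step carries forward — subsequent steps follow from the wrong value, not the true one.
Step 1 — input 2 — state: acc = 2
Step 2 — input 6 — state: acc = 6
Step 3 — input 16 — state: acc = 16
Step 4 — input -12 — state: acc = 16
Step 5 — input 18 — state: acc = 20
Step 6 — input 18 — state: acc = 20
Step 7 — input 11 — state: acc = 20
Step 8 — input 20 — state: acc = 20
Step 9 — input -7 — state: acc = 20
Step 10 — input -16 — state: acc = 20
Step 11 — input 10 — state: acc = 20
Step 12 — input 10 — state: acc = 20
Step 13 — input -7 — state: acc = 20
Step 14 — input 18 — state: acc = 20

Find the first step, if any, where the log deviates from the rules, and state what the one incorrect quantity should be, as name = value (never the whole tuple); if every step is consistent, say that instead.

step 5, acc = 18

Step 1: acc = max(-3, 2) = 2 — same as recorded.
Step 2: acc = max(2, 6) = 6 — checks out.
Step 3: acc = max(6, 16) = 16 — in agreement.
Step 4: acc = max(16, -12) = 16 — no discrepancy.
Step 5: acc = max(16, 18) = 18 — not what was recorded.
First deviation found at step 5; the corrected entry is acc = 18.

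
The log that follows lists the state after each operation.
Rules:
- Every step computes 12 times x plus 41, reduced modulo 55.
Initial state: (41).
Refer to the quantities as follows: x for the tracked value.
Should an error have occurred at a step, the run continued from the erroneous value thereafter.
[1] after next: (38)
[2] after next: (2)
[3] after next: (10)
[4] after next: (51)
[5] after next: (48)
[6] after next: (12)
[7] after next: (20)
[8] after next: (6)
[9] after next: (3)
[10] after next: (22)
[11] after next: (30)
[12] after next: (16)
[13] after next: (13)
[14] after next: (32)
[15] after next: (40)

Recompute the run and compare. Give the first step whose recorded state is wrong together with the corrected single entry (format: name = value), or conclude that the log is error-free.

Recomputing the run from the initial state:
step 1: x = 38
step 2: x = 2
step 3: x = 10
step 4: x = 51
step 5: x = 48
step 6: x = 12
step 7: x = 20
step 8: x = 6
step 9: x = 3
step 10: x = 22
step 11: x = 30
step 12: x = 16
step 13: x = 13
step 14: x = 32
step 15: x = 40
This matches the log at every step.

no error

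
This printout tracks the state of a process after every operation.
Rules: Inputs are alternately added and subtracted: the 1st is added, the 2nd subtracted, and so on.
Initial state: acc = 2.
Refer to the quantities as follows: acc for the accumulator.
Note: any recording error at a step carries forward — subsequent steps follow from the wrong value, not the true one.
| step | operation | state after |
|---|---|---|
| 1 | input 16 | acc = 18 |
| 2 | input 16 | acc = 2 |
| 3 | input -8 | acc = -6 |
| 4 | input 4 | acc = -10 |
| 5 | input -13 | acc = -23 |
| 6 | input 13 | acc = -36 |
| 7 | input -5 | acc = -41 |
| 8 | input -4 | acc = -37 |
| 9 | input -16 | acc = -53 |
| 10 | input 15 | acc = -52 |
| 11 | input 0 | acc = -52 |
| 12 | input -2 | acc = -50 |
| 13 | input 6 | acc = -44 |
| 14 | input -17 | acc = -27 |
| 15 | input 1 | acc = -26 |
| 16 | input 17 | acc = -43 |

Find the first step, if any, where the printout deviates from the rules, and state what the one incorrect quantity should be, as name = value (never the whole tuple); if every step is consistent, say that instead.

step 10, acc = -68

Step 1: acc = 2 + 16 = 18 — same as recorded.
Step 2: acc = 18 - 16 = 2 — matches.
Step 3: acc = 2 + -8 = -6 — confirmed correct.
Step 4: acc = -6 - 4 = -10 — confirmed correct.
Step 5: acc = -10 + -13 = -23 — consistent with the printout.
Step 6: acc = -23 - 13 = -36 — exactly as logged.
Step 7: acc = -36 + -5 = -41 — consistent with the printout.
Step 8: acc = -41 - -4 = -37 — checks out.
Step 9: acc = -37 + -16 = -53 — no discrepancy.
Step 10: acc = -53 - 15 = -68 — the entry is off here.
First incorrect step: 10; the correct value is acc = -68.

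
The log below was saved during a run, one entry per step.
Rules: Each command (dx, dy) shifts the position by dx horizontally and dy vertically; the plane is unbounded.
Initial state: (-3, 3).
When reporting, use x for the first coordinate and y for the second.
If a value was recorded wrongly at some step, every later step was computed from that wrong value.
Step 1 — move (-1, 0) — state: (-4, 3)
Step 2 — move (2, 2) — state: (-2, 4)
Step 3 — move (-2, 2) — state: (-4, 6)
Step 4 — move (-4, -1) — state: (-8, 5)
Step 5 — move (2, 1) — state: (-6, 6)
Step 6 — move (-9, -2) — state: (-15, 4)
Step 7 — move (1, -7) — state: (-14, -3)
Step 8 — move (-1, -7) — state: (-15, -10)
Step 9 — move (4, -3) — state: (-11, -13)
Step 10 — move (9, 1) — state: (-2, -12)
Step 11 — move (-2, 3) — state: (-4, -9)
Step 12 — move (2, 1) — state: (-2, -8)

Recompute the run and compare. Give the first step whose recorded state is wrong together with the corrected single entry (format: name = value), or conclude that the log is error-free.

Recomputing the run from the initial state:
step 1: x = -4, y = 3
step 2: x = -2, y = 5
step 3: x = -4, y = 7
step 4: x = -8, y = 6
step 5: x = -6, y = 7
step 6: x = -15, y = 5
step 7: x = -14, y = -2
step 8: x = -15, y = -9
step 9: x = -11, y = -12
step 10: x = -2, y = -11
step 11: x = -4, y = -8
step 12: x = -2, y = -7
The first disagreement with the log is at step 2, where the value should be y = 5.

step 2, y = 5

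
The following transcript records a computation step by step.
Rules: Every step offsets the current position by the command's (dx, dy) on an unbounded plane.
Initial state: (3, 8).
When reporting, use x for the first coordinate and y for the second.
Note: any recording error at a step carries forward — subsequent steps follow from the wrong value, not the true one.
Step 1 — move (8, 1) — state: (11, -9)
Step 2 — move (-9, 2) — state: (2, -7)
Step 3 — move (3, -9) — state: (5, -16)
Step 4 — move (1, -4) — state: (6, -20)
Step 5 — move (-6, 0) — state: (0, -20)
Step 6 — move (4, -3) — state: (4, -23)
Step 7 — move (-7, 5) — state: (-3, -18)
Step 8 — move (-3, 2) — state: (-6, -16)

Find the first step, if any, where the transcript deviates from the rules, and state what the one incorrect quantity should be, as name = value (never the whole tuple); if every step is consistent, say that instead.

Step 1: x = 3 + (8) = 11, y = 8 + (1) = 9 — this is not what the transcript shows.
Step 1 is the first one off; corrected, y = 9.

step 1, y = 9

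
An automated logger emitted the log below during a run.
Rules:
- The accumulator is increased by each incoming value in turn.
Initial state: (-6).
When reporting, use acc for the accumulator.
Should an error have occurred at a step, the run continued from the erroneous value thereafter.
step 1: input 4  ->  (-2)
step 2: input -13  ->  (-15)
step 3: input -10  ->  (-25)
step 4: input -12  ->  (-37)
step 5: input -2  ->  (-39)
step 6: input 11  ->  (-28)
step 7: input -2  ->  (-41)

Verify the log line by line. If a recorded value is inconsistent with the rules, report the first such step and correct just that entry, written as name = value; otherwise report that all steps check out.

Recomputing the run from the initial state:
step 1: acc = -2
step 2: acc = -15
step 3: acc = -25
step 4: acc = -37
step 5: acc = -39
step 6: acc = -28
step 7: acc = -30
The first disagreement with the log is at step 7, where the value should be acc = -30.

step 7, acc = -30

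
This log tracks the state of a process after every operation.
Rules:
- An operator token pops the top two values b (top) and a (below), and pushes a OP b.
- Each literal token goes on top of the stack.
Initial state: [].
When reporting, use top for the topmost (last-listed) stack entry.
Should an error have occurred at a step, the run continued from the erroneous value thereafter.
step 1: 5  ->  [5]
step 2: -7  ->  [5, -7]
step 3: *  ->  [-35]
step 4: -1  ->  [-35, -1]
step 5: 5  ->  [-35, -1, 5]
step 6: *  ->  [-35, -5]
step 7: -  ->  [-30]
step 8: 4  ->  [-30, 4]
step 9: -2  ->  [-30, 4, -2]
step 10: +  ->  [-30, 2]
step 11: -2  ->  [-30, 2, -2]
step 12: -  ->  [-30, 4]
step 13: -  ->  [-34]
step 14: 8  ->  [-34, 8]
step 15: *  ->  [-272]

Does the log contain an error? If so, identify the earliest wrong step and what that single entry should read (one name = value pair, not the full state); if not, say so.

Recomputing the run from the initial state:
step 1: [5]
step 2: [5, -7]
step 3: [-35]
step 4: [-35, -1]
step 5: [-35, -1, 5]
step 6: [-35, -5]
step 7: [-30]
step 8: [-30, 4]
step 9: [-30, 4, -2]
step 10: [-30, 2]
step 11: [-30, 2, -2]
step 12: [-30, 4]
step 13: [-34]
step 14: [-34, 8]
step 15: [-272]
This matches the log at every step.

no error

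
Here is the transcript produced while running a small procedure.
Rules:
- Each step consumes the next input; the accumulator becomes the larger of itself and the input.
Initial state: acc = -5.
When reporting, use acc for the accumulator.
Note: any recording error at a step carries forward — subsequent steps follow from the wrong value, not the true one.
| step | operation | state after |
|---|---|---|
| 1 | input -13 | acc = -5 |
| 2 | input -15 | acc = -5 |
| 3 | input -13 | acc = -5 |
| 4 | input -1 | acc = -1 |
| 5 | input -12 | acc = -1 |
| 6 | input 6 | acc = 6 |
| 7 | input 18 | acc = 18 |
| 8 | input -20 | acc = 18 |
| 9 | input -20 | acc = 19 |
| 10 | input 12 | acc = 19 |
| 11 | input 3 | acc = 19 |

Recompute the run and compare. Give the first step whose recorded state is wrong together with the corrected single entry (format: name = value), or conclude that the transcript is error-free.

Step 1: acc = max(-5, -13) = -5 — consistent with the transcript.
Step 2: acc = max(-5, -15) = -5 — consistent with the transcript.
Step 3: acc = max(-5, -13) = -5 — in agreement.
Step 4: acc = max(-5, -1) = -1 — in agreement.
Step 5: acc = max(-1, -12) = -1 — no discrepancy.
Step 6: acc = max(-1, 6) = 6 — checks out.
Step 7: acc = max(6, 18) = 18 — confirmed correct.
Step 8: acc = max(18, -20) = 18 — consistent with the transcript.
Step 9: acc = max(18, -20) = 18 — the entry is off here.
So the first discrepancy is step 9, where the right value is acc = 18.

step 9, acc = 18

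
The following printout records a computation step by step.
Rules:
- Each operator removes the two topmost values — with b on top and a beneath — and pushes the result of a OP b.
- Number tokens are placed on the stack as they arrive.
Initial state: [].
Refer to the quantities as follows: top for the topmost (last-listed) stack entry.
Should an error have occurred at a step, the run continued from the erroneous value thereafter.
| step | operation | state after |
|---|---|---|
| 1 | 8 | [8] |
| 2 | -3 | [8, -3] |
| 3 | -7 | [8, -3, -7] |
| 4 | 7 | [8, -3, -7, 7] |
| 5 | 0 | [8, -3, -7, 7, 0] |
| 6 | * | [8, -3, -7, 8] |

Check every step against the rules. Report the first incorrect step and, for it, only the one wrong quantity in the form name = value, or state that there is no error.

Recomputing the run from the initial state:
step 1: [8]
step 2: [8, -3]
step 3: [8, -3, -7]
step 4: [8, -3, -7, 7]
step 5: [8, -3, -7, 7, 0]
step 6: [8, -3, -7, 0]
The first disagreement with the printout is at step 6, where the value should be top = 0.

step 6, top = 0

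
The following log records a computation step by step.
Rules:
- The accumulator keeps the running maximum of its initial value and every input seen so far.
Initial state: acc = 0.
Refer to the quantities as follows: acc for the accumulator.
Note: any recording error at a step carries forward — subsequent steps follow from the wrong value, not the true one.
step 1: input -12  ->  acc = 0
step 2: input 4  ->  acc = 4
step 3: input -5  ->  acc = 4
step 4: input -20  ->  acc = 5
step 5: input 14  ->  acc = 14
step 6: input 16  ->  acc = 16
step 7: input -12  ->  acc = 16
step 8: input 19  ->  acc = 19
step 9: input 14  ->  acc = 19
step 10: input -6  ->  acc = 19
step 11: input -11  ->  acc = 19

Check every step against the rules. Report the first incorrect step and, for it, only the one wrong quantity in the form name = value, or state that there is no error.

step 4, acc = 4

Recomputing the run from the initial state:
step 1: acc = 0
step 2: acc = 4
step 3: acc = 4
step 4: acc = 4
step 5: acc = 14
step 6: acc = 16
step 7: acc = 16
step 8: acc = 19
step 9: acc = 19
step 10: acc = 19
step 11: acc = 19
The first disagreement with the log is at step 4, where the value should be acc = 4.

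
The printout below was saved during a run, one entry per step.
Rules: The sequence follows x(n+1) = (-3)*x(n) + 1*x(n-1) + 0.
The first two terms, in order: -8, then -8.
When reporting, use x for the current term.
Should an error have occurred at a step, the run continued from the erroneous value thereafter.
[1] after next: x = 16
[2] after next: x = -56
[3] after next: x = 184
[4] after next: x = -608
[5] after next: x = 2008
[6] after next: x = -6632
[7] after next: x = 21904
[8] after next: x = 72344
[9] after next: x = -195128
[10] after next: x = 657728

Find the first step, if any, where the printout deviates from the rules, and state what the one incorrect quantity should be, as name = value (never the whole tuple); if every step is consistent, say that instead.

step 8, x = -72344

Recomputing the run from the initial state:
step 1: x = 16
step 2: x = -56
step 3: x = 184
step 4: x = -608
step 5: x = 2008
step 6: x = -6632
step 7: x = 21904
step 8: x = -72344
step 9: x = 238936
step 10: x = -789152
The first disagreement with the printout is at step 8, where the value should be x = -72344.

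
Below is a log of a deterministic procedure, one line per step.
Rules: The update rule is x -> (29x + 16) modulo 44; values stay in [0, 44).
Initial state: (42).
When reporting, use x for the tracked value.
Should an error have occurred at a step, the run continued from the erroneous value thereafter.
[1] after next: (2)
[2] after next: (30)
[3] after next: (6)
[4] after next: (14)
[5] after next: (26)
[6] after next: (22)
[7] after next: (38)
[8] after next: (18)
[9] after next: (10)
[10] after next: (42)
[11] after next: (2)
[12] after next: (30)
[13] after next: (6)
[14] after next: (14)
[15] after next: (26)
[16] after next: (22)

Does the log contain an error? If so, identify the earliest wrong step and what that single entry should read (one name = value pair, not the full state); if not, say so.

no error

Recomputing the run from the initial state:
step 1: x = 2
step 2: x = 30
step 3: x = 6
step 4: x = 14
step 5: x = 26
step 6: x = 22
step 7: x = 38
step 8: x = 18
step 9: x = 10
step 10: x = 42
step 11: x = 2
step 12: x = 30
step 13: x = 6
step 14: x = 14
step 15: x = 26
step 16: x = 22
This matches the log at every step.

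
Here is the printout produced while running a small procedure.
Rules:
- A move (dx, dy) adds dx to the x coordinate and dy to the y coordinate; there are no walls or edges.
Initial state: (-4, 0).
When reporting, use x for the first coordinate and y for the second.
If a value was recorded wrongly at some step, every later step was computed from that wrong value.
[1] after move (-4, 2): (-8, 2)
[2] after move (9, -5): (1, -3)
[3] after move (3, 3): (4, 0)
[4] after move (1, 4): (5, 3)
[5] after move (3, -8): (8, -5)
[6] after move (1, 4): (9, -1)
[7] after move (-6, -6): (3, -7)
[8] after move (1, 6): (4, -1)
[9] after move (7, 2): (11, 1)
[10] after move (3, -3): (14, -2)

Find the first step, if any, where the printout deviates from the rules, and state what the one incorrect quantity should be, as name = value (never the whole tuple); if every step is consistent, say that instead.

step 4, y = 4

Recomputing the run from the initial state:
step 1: x = -8, y = 2
step 2: x = 1, y = -3
step 3: x = 4, y = 0
step 4: x = 5, y = 4
step 5: x = 8, y = -4
step 6: x = 9, y = 0
step 7: x = 3, y = -6
step 8: x = 4, y = 0
step 9: x = 11, y = 2
step 10: x = 14, y = -1
The first disagreement with the printout is at step 4, where the value should be y = 4.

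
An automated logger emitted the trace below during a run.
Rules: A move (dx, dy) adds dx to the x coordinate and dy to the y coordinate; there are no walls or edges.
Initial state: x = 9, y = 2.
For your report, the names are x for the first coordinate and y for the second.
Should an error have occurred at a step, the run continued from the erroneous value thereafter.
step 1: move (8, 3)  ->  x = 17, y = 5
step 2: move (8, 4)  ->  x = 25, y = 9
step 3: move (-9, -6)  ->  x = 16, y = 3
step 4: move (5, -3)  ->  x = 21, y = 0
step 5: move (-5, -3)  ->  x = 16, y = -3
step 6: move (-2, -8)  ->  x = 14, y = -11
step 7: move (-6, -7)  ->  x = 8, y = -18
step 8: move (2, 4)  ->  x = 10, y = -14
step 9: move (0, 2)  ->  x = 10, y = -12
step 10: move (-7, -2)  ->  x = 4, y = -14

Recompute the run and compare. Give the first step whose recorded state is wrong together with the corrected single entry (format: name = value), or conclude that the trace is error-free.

1. x = 9 + (8) = 17, y = 2 + (3) = 5 (confirmed correct)
2. x = 17 + (8) = 25, y = 5 + (4) = 9 (verified)
3. x = 25 + (-9) = 16, y = 9 + (-6) = 3 (agrees with the trace)
4. x = 16 + (5) = 21, y = 3 + (-3) = 0 (exactly as logged)
5. x = 21 + (-5) = 16, y = 0 + (-3) = -3 (no discrepancy)
6. x = 16 + (-2) = 14, y = -3 + (-8) = -11 (agrees with the trace)
7. x = 14 + (-6) = 8, y = -11 + (-7) = -18 (verified)
8. x = 8 + (2) = 10, y = -18 + (4) = -14 (verified)
9. x = 10 + (0) = 10, y = -14 + (2) = -12 (same as recorded)
10. x = 10 + (-7) = 3, y = -12 + (-2) = -14 (a discrepancy with the trace)
The audit stops at step 10: the recorded entry is wrong and should be x = 3.

step 10, x = 3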